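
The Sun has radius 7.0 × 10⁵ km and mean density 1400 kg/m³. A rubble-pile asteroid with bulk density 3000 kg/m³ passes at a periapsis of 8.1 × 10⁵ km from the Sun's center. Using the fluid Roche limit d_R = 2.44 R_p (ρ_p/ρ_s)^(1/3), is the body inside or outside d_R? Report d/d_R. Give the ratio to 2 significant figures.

inside; d/d_R ≈ 0.61

d_R = 2.44 × (7.0 × 10⁵ km) × (1400/3000)^(1/3) = 1.325 × 10⁶ km
d/d_R = (8.1 × 10⁵) / (1.325 × 10⁶) = 0.61
Since d/d_R < 1, the body is inside the Roche limit.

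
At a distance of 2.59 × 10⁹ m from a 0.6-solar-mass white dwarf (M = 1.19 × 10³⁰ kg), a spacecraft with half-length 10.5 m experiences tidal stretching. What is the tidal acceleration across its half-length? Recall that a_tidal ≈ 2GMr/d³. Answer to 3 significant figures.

9.60 × 10⁻⁸ m/s²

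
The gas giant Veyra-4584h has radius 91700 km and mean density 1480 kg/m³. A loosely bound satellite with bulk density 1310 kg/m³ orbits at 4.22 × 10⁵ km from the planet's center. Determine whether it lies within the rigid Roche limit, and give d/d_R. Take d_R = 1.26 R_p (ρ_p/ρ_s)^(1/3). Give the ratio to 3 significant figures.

outside; d/d_R ≈ 3.51

d_R = 1.26 × (91700 km) × (1480/1310)^(1/3) = 1.203 × 10⁵ km
d/d_R = (4.22 × 10⁵) / (1.203 × 10⁵) = 3.51
Since d/d_R > 1, the body is outside the Roche limit.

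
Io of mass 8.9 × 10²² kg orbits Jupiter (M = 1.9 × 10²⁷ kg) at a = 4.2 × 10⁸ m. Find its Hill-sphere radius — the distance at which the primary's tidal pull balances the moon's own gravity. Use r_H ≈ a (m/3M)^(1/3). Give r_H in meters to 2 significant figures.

1.0 × 10⁷ m

r_H ≈ a (m/3M)^(1/3)
    = (4.2 × 10⁸) × (8.9 × 10²² / (3 × 1.9 × 10²⁷))^(1/3)
    = 1.0 × 10⁷ m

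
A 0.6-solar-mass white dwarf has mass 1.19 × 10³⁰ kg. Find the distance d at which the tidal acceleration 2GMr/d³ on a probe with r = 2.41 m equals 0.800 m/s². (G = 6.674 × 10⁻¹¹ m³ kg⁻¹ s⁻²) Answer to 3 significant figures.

7.82 × 10⁶ m

2GMr/d³ = a_tidal  ⇒  d = (2GMr / a_tidal)^(1/3)
d = (2 × 6.674×10⁻¹¹ × (1.19 × 10³⁰) × (2.41) / (0.800))^(1/3)
  = 7.82 × 10⁶ m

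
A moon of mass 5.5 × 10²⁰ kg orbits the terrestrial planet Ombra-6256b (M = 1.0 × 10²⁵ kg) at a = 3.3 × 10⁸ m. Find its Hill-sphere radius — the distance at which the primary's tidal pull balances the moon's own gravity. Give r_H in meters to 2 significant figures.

8.7 × 10⁶ m

r_H ≈ a (m/3M)^(1/3)
    = (3.3 × 10⁸) × (5.5 × 10²⁰ / (3 × 1.0 × 10²⁵))^(1/3)
    = 8.7 × 10⁶ m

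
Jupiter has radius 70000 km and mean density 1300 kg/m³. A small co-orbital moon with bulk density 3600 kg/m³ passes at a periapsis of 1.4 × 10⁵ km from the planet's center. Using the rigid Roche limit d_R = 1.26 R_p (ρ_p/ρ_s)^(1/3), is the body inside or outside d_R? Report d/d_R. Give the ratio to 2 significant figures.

d_R = 1.26 × (70000 km) × (1300/3600)^(1/3) = 62810 km
d/d_R = (1.4 × 10⁵) / (62810) = 2.2
Since d/d_R > 1, the body is outside the Roche limit.

outside; d/d_R ≈ 2.2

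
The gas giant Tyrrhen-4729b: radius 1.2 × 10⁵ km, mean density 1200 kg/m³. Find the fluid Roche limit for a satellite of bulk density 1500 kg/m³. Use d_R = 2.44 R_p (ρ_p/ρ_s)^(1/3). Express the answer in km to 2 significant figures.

2.7 × 10⁵ km

d_R = 2.44 × 1.2 × 10⁵ km × (1200/1500)^(1/3)
    = 2.7 × 10⁵ km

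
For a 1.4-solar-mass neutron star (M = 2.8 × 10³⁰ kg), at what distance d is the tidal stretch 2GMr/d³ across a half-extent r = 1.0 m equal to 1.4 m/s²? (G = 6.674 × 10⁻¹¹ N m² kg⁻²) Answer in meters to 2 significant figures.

2GMr/d³ = a_tidal  ⇒  d = (2GMr / a_tidal)^(1/3)
d = (2 × 6.674×10⁻¹¹ × (2.8 × 10³⁰) × (1.0) / (1.4))^(1/3)
  = 6.4 × 10⁶ m

6.4 × 10⁶ m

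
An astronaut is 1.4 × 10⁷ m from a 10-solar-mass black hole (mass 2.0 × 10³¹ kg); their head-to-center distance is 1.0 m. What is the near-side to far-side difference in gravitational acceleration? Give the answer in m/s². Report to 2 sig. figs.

1.9 m/s²

a_tidal = 4GMr/d³
        = 4 × (6.674 × 10⁻¹¹) × (2.0 × 10³¹) × (1.0) / (1.4 × 10⁷)³
        = 1.9 m/s²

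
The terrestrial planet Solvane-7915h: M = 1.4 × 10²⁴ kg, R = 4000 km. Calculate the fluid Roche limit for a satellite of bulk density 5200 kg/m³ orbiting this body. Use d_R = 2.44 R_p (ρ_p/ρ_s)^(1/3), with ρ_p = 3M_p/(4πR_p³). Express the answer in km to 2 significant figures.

ρ_p = 3M_p/(4πR_p³) = 3 × (1.4 × 10²⁴) / (4π × (4.0 × 10⁶ m)³) = 5200 kg/m³
d_R = 2.44 × 4000 km × (5200/5200)^(1/3)
    = 9800 km

9800 km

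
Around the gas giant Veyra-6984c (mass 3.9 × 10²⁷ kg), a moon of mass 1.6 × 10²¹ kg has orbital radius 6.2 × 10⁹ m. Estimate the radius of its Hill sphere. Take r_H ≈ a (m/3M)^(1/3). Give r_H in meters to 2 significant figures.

r_H ≈ a (m/3M)^(1/3)
    = (6.2 × 10⁹) × (1.6 × 10²¹ / (3 × 3.9 × 10²⁷))^(1/3)
    = 3.2 × 10⁷ m

3.2 × 10⁷ m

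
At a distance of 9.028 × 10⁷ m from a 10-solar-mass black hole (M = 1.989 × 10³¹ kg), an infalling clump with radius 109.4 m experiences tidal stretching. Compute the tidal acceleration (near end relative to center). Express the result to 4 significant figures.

Δg = 2GMr/d³
   = 2 × (6.674 × 10⁻¹¹) × (1.989 × 10³¹) × (109.4) / (9.028 × 10⁷)³
   = 3.947 × 10⁻¹ m/s²

3.947 × 10⁻¹ m/s²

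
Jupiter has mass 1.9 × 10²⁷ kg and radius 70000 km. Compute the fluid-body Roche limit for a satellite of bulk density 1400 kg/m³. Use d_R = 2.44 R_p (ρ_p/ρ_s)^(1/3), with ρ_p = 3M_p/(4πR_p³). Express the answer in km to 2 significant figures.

1.7 × 10⁵ km

ρ_p = 3M_p/(4πR_p³) = 3 × (1.9 × 10²⁷) / (4π × (7.0 × 10⁷ m)³) = 1300 kg/m³
d_R = 2.44 × 70000 km × (1300/1400)^(1/3)
    = 1.7 × 10⁵ km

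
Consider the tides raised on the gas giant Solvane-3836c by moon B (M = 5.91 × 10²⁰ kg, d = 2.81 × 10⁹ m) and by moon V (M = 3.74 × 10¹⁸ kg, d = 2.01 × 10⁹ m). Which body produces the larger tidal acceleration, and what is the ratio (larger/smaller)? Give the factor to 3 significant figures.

Moon B, by a factor of ≈ 57.8

Compare M/d³ for the two perturbers:
Moon B: (5.91 × 10²⁰) / (2.81 × 10⁹)³ = 2.664 × 10⁻⁸
Moon V: (3.74 × 10¹⁸) / (2.01 × 10⁹)³ = 4.606 × 10⁻¹⁰
Ratio (larger/smaller) = 57.8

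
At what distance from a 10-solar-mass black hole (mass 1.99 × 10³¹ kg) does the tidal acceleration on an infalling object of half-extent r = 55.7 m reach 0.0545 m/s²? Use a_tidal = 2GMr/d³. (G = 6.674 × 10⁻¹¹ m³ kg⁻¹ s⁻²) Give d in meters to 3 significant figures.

1.40 × 10⁸ m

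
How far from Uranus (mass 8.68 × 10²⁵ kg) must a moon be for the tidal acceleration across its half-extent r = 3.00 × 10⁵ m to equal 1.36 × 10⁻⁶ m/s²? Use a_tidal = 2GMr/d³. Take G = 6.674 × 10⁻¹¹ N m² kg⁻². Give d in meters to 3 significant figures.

1.37 × 10⁹ m

2GMr/d³ = a_tidal  ⇒  d = (2GMr / a_tidal)^(1/3)
d = (2 × 6.674×10⁻¹¹ × (8.68 × 10²⁵) × (3.00 × 10⁵) / (1.36 × 10⁻⁶))^(1/3)
  = 1.37 × 10⁹ m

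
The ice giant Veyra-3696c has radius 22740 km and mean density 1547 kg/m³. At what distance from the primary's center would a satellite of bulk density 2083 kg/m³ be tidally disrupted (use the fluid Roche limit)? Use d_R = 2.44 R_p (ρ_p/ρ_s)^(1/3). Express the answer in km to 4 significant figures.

d_R = 2.44 × 22740 km × (1547/2083)^(1/3)
    = 50250 km

50250 km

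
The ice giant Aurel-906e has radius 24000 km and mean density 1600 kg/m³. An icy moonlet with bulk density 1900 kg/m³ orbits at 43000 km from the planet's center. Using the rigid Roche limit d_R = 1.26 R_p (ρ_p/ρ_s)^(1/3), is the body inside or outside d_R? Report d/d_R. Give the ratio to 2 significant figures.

outside; d/d_R ≈ 1.5

d_R = 1.26 × (24000 km) × (1600/1900)^(1/3) = 28560 km
d/d_R = (43000) / (28560) = 1.5
Since d/d_R > 1, the body is outside the Roche limit.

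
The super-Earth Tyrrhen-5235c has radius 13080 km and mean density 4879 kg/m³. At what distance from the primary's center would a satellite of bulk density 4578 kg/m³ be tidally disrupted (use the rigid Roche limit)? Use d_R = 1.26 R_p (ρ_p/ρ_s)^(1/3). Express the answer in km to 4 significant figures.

16830 km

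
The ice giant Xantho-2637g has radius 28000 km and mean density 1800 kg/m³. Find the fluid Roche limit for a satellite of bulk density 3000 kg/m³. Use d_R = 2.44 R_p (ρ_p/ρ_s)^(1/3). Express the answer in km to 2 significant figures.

58000 km

d_R = 2.44 × 28000 km × (1800/3000)^(1/3)
    = 58000 km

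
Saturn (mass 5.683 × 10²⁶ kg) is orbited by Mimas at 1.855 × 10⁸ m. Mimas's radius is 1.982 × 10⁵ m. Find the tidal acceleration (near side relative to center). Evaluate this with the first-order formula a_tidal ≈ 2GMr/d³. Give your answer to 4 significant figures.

Since r ≪ d, expand the inverse-square field across one radius to get the leading 2GMr/d³ term.
a_tidal = 2GMr/d³
        = 2 × (6.674 × 10⁻¹¹) × (5.683 × 10²⁶) × (1.982 × 10⁵) / (1.855 × 10⁸)³
        = 2.355 × 10⁻³ m/s²

2.355 × 10⁻³ m/s²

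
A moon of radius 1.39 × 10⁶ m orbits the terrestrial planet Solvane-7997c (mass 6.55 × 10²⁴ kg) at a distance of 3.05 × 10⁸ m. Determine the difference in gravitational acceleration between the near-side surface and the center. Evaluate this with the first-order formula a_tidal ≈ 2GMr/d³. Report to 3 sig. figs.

Differencing GM/(d−r)² and GM/d² to first order in r/d gives 2GMr/d³.
Δg = 2GMr/d³
   = 2 × (6.674 × 10⁻¹¹) × (6.55 × 10²⁴) × (1.39 × 10⁶) / (3.05 × 10⁸)³
   = 4.28 × 10⁻⁵ m/s²

4.28 × 10⁻⁵ m/s²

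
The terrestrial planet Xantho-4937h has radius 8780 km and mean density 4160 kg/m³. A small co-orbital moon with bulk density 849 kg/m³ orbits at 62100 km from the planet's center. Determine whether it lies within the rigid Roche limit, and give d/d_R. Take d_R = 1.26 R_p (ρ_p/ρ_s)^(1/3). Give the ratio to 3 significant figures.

outside; d/d_R ≈ 3.30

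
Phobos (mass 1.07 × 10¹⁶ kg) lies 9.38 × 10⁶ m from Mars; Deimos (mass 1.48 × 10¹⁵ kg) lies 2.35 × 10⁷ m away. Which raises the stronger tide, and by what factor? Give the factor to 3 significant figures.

Phobos, by a factor of ≈ 114

Tidal acceleration ∝ M/d³, so compare M/d³ for each.
Phobos: (1.07 × 10¹⁶) / (9.38 × 10⁶)³ = 1.297 × 10⁻⁵
Deimos: (1.48 × 10¹⁵) / (2.35 × 10⁷)³ = 1.140 × 10⁻⁷
Ratio (larger/smaller) = 114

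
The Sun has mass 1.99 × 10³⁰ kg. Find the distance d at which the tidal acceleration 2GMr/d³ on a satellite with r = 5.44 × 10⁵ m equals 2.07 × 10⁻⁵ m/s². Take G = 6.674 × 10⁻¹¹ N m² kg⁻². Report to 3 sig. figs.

1.91 × 10¹⁰ m

2GMr/d³ = a_tidal  ⇒  d = (2GMr / a_tidal)^(1/3)
d = (2 × 6.674×10⁻¹¹ × (1.99 × 10³⁰) × (5.44 × 10⁵) / (2.07 × 10⁻⁵))^(1/3)
  = 1.91 × 10¹⁰ m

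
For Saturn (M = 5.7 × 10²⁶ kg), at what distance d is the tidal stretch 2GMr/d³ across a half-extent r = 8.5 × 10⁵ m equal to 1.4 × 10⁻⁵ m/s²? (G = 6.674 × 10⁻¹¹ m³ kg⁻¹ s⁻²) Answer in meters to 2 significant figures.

2GMr/d³ = a_tidal  ⇒  d = (2GMr / a_tidal)^(1/3)
d = (2 × 6.674×10⁻¹¹ × (5.7 × 10²⁶) × (8.5 × 10⁵) / (1.4 × 10⁻⁵))^(1/3)
  = 1.7 × 10⁹ m

1.7 × 10⁹ m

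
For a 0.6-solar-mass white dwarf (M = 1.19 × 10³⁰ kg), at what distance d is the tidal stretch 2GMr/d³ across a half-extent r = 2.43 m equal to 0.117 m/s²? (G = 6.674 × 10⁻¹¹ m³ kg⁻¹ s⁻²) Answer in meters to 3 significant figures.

1.49 × 10⁷ m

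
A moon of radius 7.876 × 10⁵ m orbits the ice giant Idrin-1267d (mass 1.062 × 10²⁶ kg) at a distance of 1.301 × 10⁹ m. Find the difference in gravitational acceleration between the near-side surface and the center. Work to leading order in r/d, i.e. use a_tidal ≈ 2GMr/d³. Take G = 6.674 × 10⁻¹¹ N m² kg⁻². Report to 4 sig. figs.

The tidal stretch is the gradient of GM/d² times the body's extent r, hence the 1/d³ dependence.
Δa = 2GMr/d³
   = 2 × (6.674 × 10⁻¹¹) × (1.062 × 10²⁶) × (7.876 × 10⁵) / (1.301 × 10⁹)³
   = 5.070 × 10⁻⁶ m/s²

5.070 × 10⁻⁶ m/s²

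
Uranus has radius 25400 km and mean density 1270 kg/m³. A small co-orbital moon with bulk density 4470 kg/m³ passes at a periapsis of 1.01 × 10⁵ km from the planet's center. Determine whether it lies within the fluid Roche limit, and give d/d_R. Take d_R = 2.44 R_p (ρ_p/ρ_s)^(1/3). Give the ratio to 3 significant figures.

d_R = 2.44 × (25400 km) × (1270/4470)^(1/3) = 40740 km
d/d_R = (1.01 × 10⁵) / (40740) = 2.48
Since d/d_R > 1, the body is outside the Roche limit.

outside; d/d_R ≈ 2.48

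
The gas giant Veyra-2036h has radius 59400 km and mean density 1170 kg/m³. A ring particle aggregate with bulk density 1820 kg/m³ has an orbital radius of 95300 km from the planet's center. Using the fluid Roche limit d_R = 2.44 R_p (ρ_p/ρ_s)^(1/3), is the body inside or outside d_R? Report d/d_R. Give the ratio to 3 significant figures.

d_R = 2.44 × (59400 km) × (1170/1820)^(1/3) = 1.251 × 10⁵ km
d/d_R = (95300) / (1.251 × 10⁵) = 0.762
Since d/d_R < 1, the body is inside the Roche limit.

inside; d/d_R ≈ 0.762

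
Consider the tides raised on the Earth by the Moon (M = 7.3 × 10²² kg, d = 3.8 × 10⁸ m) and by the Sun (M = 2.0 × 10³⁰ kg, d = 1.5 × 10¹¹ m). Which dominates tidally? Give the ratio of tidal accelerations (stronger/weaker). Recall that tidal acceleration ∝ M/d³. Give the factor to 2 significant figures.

The Moon, by a factor of ≈ 2.2

The tide-raising term goes as M/d³ (the gradient of a 1/d² field).
The Moon: (7.3 × 10²²) / (3.8 × 10⁸)³ = 1.330 × 10⁻³
The Sun: (2.0 × 10³⁰) / (1.5 × 10¹¹)³ = 5.926 × 10⁻⁴
Ratio (larger/smaller) = 2.2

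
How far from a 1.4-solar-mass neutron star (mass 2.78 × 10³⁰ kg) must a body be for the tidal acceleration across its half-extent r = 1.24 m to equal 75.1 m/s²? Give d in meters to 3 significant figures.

2GMr/d³ = a_tidal  ⇒  d = (2GMr / a_tidal)^(1/3)
d = (2 × 6.674×10⁻¹¹ × (2.78 × 10³⁰) × (1.24) / (75.1))^(1/3)
  = 1.83 × 10⁶ m

1.83 × 10⁶ m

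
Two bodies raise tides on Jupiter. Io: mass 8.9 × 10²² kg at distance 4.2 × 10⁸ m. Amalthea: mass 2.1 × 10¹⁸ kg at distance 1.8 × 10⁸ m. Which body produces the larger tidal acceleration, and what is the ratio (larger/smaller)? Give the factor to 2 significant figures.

Io, by a factor of ≈ 3300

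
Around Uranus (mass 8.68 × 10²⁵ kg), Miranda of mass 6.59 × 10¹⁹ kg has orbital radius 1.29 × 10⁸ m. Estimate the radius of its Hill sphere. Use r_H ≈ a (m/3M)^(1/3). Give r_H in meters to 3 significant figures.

8.16 × 10⁵ m

r_H ≈ a (m/3M)^(1/3)
    = (1.29 × 10⁸) × (6.59 × 10¹⁹ / (3 × 8.68 × 10²⁵))^(1/3)
    = 8.16 × 10⁵ m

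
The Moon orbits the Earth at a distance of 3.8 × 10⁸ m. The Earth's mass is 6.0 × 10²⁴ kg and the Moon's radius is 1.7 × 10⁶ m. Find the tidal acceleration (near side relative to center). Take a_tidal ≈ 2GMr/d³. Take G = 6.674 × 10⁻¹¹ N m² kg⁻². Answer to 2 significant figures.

Since r ≪ d, expand the inverse-square field across one radius to get the leading 2GMr/d³ term.
Δg = 2GMr/d³
   = 2 × (6.674 × 10⁻¹¹) × (6.0 × 10²⁴) × (1.7 × 10⁶) / (3.8 × 10⁸)³
   = 2.5 × 10⁻⁵ m/s²

2.5 × 10⁻⁵ m/s²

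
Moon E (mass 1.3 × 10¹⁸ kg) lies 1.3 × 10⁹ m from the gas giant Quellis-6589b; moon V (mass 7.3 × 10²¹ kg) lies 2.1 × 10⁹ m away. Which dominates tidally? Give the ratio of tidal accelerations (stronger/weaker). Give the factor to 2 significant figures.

Tidal stretch scales as M/d³; compute that for each body.
Moon E: (1.3 × 10¹⁸) / (1.3 × 10⁹)³ = 5.917 × 10⁻¹⁰
Moon V: (7.3 × 10²¹) / (2.1 × 10⁹)³ = 7.883 × 10⁻⁷
Ratio (larger/smaller) = 1300

Moon V, by a factor of ≈ 1300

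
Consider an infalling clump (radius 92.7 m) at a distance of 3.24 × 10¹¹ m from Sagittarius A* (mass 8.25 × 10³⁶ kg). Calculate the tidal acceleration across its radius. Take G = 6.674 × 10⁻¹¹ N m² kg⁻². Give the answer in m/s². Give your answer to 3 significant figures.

3.00 × 10⁻⁶ m/s²

Δg = 2GMr/d³
   = 2 × (6.674 × 10⁻¹¹) × (8.25 × 10³⁶) × (92.7) / (3.24 × 10¹¹)³
   = 3.00 × 10⁻⁶ m/s²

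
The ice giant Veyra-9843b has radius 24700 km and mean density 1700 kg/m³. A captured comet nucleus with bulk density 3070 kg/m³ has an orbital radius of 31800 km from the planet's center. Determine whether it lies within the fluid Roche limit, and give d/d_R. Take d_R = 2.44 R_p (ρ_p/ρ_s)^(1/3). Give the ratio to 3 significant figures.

inside; d/d_R ≈ 0.643

d_R = 2.44 × (24700 km) × (1700/3070)^(1/3) = 49490 km
d/d_R = (31800) / (49490) = 0.643
Since d/d_R < 1, the body is inside the Roche limit.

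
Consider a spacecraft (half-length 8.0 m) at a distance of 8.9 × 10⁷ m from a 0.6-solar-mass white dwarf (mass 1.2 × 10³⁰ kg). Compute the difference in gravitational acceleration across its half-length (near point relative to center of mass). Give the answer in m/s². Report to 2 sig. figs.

1.8 × 10⁻³ m/s²

Since r ≪ d, expand the inverse-square field across one radius to get the leading 2GMr/d³ term.
Δg = 2GMr/d³
   = 2 × (6.674 × 10⁻¹¹) × (1.2 × 10³⁰) × (8.0) / (8.9 × 10⁷)³
   = 1.8 × 10⁻³ m/s²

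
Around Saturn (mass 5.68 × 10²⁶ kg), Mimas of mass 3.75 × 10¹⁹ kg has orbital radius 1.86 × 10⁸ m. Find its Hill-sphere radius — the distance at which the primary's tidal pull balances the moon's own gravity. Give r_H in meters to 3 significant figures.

r_H ≈ a (m/3M)^(1/3)
    = (1.86 × 10⁸) × (3.75 × 10¹⁹ / (3 × 5.68 × 10²⁶))^(1/3)
    = 5.21 × 10⁵ m

5.21 × 10⁵ m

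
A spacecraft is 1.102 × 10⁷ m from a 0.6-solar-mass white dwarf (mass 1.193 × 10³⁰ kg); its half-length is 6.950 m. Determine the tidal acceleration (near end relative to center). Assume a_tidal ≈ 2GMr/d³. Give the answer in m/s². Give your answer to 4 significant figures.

8.270 × 10⁻¹ m/s²

Since r ≪ d, expand the inverse-square field across one radius to get the leading 2GMr/d³ term.
Δg = 2GMr/d³
   = 2 × (6.674 × 10⁻¹¹) × (1.193 × 10³⁰) × (6.950) / (1.102 × 10⁷)³
   = 8.270 × 10⁻¹ m/s²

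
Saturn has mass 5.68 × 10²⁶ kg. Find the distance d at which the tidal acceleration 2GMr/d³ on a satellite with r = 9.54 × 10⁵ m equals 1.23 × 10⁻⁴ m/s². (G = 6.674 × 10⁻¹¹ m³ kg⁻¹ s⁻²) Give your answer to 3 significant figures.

8.38 × 10⁸ m

2GMr/d³ = a_tidal  ⇒  d = (2GMr / a_tidal)^(1/3)
d = (2 × 6.674×10⁻¹¹ × (5.68 × 10²⁶) × (9.54 × 10⁵) / (1.23 × 10⁻⁴))^(1/3)
  = 8.38 × 10⁸ m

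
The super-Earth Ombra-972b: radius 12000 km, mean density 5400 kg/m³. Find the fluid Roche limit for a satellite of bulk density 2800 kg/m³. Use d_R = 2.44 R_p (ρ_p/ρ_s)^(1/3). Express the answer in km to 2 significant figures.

36000 km

d_R = 2.44 × 12000 km × (5400/2800)^(1/3)
    = 36000 km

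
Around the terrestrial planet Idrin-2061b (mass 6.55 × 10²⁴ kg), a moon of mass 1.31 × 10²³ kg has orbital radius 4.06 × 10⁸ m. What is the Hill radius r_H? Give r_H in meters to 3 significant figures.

7.64 × 10⁷ m

r_H ≈ a (m/3M)^(1/3)
    = (4.06 × 10⁸) × (1.31 × 10²³ / (3 × 6.55 × 10²⁴))^(1/3)
    = 7.64 × 10⁷ m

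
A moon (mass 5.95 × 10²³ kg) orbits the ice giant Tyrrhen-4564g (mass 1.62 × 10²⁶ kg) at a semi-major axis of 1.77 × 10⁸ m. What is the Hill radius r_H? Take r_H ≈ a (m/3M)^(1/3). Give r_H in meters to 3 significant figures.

r_H ≈ a (m/3M)^(1/3)
    = (1.77 × 10⁸) × (5.95 × 10²³ / (3 × 1.62 × 10²⁶))^(1/3)
    = 1.89 × 10⁷ m

1.89 × 10⁷ m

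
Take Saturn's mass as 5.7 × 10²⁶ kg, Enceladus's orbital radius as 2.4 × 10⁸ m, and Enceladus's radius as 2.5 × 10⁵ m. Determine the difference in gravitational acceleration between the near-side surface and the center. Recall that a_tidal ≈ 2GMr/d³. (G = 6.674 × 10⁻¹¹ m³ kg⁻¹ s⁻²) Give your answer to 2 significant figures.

1.4 × 10⁻³ m/s²

Δa = 2GMr/d³
   = 2 × (6.674 × 10⁻¹¹) × (5.7 × 10²⁶) × (2.5 × 10⁵) / (2.4 × 10⁸)³
   = 1.4 × 10⁻³ m/s²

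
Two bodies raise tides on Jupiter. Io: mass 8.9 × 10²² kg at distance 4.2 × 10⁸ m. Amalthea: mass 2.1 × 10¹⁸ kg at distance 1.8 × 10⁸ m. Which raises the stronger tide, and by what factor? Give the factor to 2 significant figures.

Tidal acceleration ∝ M/d³, so compare M/d³ for each.
Io: (8.9 × 10²²) / (4.2 × 10⁸)³ = 1.201 × 10⁻³
Amalthea: (2.1 × 10¹⁸) / (1.8 × 10⁸)³ = 3.601 × 10⁻⁷
Ratio (larger/smaller) = 3300

Io, by a factor of ≈ 3300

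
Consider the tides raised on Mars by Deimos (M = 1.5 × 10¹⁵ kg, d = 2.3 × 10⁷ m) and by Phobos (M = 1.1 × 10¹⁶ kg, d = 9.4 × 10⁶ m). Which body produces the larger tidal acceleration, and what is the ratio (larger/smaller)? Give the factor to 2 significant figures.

Phobos, by a factor of ≈ 110

Tidal stretch scales as M/d³; compute that for each body.
Deimos: (1.5 × 10¹⁵) / (2.3 × 10⁷)³ = 1.233 × 10⁻⁷
Phobos: (1.1 × 10¹⁶) / (9.4 × 10⁶)³ = 1.324 × 10⁻⁵
Ratio (larger/smaller) = 110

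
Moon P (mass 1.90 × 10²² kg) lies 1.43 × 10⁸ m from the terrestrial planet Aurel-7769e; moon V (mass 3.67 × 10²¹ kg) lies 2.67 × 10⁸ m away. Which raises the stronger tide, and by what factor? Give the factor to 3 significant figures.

Compare M/d³ for the two perturbers:
Moon P: (1.90 × 10²²) / (1.43 × 10⁸)³ = 6.497 × 10⁻³
Moon V: (3.67 × 10²¹) / (2.67 × 10⁸)³ = 1.928 × 10⁻⁴
Ratio (larger/smaller) = 33.7

Moon P, by a factor of ≈ 33.7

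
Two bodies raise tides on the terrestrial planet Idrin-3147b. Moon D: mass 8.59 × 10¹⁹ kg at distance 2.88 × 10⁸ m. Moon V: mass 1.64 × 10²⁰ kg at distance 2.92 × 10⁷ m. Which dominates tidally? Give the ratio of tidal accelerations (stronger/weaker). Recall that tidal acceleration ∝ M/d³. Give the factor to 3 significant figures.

Moon V, by a factor of ≈ 1830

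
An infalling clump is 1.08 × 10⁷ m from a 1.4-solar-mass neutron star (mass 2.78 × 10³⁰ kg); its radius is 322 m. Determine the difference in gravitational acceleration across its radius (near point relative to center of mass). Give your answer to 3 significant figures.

9.49 × 10¹ m/s²

Δg = 2GMr/d³
   = 2 × (6.674 × 10⁻¹¹) × (2.78 × 10³⁰) × (322) / (1.08 × 10⁷)³
   = 9.49 × 10¹ m/s²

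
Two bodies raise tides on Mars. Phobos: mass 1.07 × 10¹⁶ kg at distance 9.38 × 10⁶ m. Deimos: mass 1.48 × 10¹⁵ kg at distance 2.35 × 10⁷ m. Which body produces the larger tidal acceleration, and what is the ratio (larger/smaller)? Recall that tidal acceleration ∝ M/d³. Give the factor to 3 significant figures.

Phobos, by a factor of ≈ 114

Tidal stretch scales as M/d³; compute that for each body.
Phobos: (1.07 × 10¹⁶) / (9.38 × 10⁶)³ = 1.297 × 10⁻⁵
Deimos: (1.48 × 10¹⁵) / (2.35 × 10⁷)³ = 1.140 × 10⁻⁷
Ratio (larger/smaller) = 114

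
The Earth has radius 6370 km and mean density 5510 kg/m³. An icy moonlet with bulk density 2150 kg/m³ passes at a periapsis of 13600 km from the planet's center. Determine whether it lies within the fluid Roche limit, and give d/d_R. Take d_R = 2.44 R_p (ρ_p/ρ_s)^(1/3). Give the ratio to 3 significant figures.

inside; d/d_R ≈ 0.639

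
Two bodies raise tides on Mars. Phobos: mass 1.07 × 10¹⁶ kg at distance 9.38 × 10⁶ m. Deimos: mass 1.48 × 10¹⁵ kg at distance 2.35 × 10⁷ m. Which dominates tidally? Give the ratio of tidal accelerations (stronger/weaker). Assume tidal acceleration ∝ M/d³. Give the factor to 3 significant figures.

Phobos, by a factor of ≈ 114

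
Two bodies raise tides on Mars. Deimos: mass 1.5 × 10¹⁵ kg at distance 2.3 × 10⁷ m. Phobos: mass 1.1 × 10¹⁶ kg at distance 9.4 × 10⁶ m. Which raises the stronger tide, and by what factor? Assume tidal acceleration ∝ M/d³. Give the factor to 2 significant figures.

Tidal acceleration ∝ M/d³, so compare M/d³ for each.
Deimos: (1.5 × 10¹⁵) / (2.3 × 10⁷)³ = 1.233 × 10⁻⁷
Phobos: (1.1 × 10¹⁶) / (9.4 × 10⁶)³ = 1.324 × 10⁻⁵
Ratio (larger/smaller) = 110

Phobos, by a factor of ≈ 110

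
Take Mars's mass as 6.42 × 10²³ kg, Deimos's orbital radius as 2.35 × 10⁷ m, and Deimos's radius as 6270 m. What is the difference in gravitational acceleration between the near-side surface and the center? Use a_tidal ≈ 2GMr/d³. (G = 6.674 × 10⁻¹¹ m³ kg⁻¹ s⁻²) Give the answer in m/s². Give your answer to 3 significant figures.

Since r ≪ d, expand the inverse-square field across one radius to get the leading 2GMr/d³ term.
Δa = 2GMr/d³
   = 2 × (6.674 × 10⁻¹¹) × (6.42 × 10²³) × (6270) / (2.35 × 10⁷)³
   = 4.14 × 10⁻⁵ m/s²

4.14 × 10⁻⁵ m/s²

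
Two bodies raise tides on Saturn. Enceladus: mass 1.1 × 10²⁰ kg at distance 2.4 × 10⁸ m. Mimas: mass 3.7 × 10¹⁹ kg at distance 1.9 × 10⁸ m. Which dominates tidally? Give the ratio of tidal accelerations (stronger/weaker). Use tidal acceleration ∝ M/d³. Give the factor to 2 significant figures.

Enceladus, by a factor of ≈ 1.5

Tidal stretch scales as M/d³; compute that for each body.
Enceladus: (1.1 × 10²⁰) / (2.4 × 10⁸)³ = 7.957 × 10⁻⁶
Mimas: (3.7 × 10¹⁹) / (1.9 × 10⁸)³ = 5.394 × 10⁻⁶
Ratio (larger/smaller) = 1.5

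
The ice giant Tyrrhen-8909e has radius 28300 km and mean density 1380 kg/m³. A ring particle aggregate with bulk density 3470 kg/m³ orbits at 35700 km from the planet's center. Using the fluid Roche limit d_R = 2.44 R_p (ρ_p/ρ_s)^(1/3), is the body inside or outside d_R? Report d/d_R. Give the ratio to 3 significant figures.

inside; d/d_R ≈ 0.703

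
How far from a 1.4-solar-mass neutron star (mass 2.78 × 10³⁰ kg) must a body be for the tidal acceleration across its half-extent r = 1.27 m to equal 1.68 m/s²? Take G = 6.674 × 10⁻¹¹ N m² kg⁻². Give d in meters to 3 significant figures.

6.55 × 10⁶ m

2GMr/d³ = a_tidal  ⇒  d = (2GMr / a_tidal)^(1/3)
d = (2 × 6.674×10⁻¹¹ × (2.78 × 10³⁰) × (1.27) / (1.68))^(1/3)
  = 6.55 × 10⁶ m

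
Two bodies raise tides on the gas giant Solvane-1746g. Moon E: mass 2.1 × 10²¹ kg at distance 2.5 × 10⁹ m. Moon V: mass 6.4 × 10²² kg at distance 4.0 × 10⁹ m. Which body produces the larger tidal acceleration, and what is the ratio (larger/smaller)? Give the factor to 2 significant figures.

Tidal stretch scales as M/d³; compute that for each body.
Moon E: (2.1 × 10²¹) / (2.5 × 10⁹)³ = 1.344 × 10⁻⁷
Moon V: (6.4 × 10²²) / (4.0 × 10⁹)³ = 1.000 × 10⁻⁶
Ratio (larger/smaller) = 7.4

Moon V, by a factor of ≈ 7.4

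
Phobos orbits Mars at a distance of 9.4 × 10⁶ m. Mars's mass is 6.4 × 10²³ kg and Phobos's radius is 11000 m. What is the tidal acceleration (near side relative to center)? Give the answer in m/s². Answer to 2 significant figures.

a_tidal = 2GMr/d³
        = 2 × (6.674 × 10⁻¹¹) × (6.4 × 10²³) × (11000) / (9.4 × 10⁶)³
        = 1.1 × 10⁻³ m/s²

1.1 × 10⁻³ m/s²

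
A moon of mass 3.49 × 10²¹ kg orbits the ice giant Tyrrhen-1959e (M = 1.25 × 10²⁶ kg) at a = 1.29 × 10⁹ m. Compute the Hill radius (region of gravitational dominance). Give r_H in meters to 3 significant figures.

2.71 × 10⁷ m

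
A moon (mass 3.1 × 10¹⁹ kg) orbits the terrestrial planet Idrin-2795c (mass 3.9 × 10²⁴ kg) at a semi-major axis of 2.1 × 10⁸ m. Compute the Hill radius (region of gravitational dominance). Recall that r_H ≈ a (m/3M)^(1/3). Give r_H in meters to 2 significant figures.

2.9 × 10⁶ m

r_H ≈ a (m/3M)^(1/3)
    = (2.1 × 10⁸) × (3.1 × 10¹⁹ / (3 × 3.9 × 10²⁴))^(1/3)
    = 2.9 × 10⁶ m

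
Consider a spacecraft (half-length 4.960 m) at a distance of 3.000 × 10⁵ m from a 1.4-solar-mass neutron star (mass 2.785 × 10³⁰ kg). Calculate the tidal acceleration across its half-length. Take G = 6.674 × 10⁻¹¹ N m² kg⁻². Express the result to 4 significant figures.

6.829 × 10⁴ m/s²

Differencing GM/(d−r)² and GM/d² to first order in r/d gives 2GMr/d³.
Δa = 2GMr/d³
   = 2 × (6.674 × 10⁻¹¹) × (2.785 × 10³⁰) × (4.960) / (3.000 × 10⁵)³
   = 6.829 × 10⁴ m/s²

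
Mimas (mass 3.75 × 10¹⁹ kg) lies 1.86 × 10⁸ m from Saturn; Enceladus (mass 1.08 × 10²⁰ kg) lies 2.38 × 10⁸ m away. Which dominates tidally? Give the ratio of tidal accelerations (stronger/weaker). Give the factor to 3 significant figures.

Enceladus, by a factor of ≈ 1.37

Compare M/d³ for the two perturbers:
Mimas: (3.75 × 10¹⁹) / (1.86 × 10⁸)³ = 5.828 × 10⁻⁶
Enceladus: (1.08 × 10²⁰) / (2.38 × 10⁸)³ = 8.011 × 10⁻⁶
Ratio (larger/smaller) = 1.37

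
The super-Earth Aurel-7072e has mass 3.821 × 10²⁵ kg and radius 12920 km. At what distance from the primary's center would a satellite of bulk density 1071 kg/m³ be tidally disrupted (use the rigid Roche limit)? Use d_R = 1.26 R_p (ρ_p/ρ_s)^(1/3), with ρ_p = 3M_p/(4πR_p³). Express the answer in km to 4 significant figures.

25730 km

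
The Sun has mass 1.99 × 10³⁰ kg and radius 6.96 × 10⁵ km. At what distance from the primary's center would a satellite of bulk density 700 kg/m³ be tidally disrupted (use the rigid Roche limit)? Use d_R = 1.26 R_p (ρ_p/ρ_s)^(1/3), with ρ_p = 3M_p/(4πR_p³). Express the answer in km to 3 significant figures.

1.11 × 10⁶ km

ρ_p = 3M_p/(4πR_p³) = 3 × (1.99 × 10³⁰) / (4π × (6.96 × 10⁸ m)³) = 1410 kg/m³
d_R = 1.26 × 6.96 × 10⁵ km × (1410/700)^(1/3)
    = 1.11 × 10⁶ km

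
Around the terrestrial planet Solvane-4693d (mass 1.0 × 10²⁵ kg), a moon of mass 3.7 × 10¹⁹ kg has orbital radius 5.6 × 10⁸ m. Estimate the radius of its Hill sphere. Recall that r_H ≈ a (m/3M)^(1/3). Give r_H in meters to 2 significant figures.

r_H ≈ a (m/3M)^(1/3)
    = (5.6 × 10⁸) × (3.7 × 10¹⁹ / (3 × 1.0 × 10²⁵))^(1/3)
    = 6.0 × 10⁶ m

6.0 × 10⁶ m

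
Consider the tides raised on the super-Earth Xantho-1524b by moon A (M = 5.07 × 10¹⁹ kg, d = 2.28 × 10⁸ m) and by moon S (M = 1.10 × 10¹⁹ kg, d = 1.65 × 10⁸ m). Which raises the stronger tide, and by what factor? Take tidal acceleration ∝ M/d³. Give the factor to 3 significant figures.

Moon A, by a factor of ≈ 1.75

Tidal acceleration ∝ M/d³, so compare M/d³ for each.
Moon A: (5.07 × 10¹⁹) / (2.28 × 10⁸)³ = 4.278 × 10⁻⁶
Moon S: (1.10 × 10¹⁹) / (1.65 × 10⁸)³ = 2.449 × 10⁻⁶
Ratio (larger/smaller) = 1.75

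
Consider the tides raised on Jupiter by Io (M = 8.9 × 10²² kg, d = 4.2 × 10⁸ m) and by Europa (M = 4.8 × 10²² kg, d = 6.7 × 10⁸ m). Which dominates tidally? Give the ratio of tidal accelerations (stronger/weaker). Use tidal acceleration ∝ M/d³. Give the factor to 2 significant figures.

The tide-raising term goes as M/d³ (the gradient of a 1/d² field).
Io: (8.9 × 10²²) / (4.2 × 10⁸)³ = 1.201 × 10⁻³
Europa: (4.8 × 10²²) / (6.7 × 10⁸)³ = 1.596 × 10⁻⁴
Ratio (larger/smaller) = 7.5

Io, by a factor of ≈ 7.5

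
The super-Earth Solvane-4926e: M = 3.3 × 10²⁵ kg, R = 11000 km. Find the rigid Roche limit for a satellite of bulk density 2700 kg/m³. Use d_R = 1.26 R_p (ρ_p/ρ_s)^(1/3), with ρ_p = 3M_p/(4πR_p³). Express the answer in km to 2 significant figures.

ρ_p = 3M_p/(4πR_p³) = 3 × (3.3 × 10²⁵) / (4π × (1.1 × 10⁷ m)³) = 5900 kg/m³
d_R = 1.26 × 11000 km × (5900/2700)^(1/3)
    = 18000 km

18000 km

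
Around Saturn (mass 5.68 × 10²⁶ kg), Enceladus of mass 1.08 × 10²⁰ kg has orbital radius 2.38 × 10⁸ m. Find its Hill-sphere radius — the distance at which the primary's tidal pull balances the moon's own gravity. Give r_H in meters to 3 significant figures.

9.49 × 10⁵ m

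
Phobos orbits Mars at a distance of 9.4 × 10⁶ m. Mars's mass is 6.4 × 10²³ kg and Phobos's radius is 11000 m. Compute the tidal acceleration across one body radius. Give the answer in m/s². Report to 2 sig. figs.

Δa = 2GMr/d³
   = 2 × (6.674 × 10⁻¹¹) × (6.4 × 10²³) × (11000) / (9.4 × 10⁶)³
   = 1.1 × 10⁻³ m/s²

1.1 × 10⁻³ m/s²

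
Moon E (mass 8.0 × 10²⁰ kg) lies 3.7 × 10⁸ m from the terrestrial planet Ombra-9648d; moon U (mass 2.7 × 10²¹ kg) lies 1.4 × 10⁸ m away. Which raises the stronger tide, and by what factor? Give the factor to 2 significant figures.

Moon U, by a factor of ≈ 62

Tidal acceleration ∝ M/d³, so compare M/d³ for each.
Moon E: (8.0 × 10²⁰) / (3.7 × 10⁸)³ = 1.579 × 10⁻⁵
Moon U: (2.7 × 10²¹) / (1.4 × 10⁸)³ = 9.840 × 10⁻⁴
Ratio (larger/smaller) = 62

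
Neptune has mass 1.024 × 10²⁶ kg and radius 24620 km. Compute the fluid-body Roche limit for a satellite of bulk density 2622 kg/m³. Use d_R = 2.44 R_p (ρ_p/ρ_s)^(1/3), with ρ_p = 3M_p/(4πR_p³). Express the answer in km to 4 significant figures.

51350 km

ρ_p = 3M_p/(4πR_p³) = 3 × (1.024 × 10²⁶) / (4π × (2.462 × 10⁷ m)³) = 1638 kg/m³
d_R = 2.44 × 24620 km × (1638/2622)^(1/3)
    = 51350 km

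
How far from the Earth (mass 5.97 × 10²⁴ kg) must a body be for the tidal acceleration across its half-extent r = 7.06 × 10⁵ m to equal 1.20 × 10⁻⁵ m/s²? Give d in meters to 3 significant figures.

3.61 × 10⁸ m

2GMr/d³ = a_tidal  ⇒  d = (2GMr / a_tidal)^(1/3)
d = (2 × 6.674×10⁻¹¹ × (5.97 × 10²⁴) × (7.06 × 10⁵) / (1.20 × 10⁻⁵))^(1/3)
  = 3.61 × 10⁸ m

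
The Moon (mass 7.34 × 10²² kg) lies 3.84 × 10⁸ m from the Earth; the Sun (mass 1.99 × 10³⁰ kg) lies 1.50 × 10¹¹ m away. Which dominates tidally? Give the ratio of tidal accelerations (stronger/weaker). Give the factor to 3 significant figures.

Tidal stretch scales as M/d³; compute that for each body.
The Moon: (7.34 × 10²²) / (3.84 × 10⁸)³ = 1.296 × 10⁻³
The Sun: (1.99 × 10³⁰) / (1.50 × 10¹¹)³ = 5.896 × 10⁻⁴
Ratio (larger/smaller) = 2.20

The Moon, by a factor of ≈ 2.20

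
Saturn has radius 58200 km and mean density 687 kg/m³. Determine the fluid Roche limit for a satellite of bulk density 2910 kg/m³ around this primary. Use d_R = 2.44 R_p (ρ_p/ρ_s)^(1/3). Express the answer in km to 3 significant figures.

87800 km

d_R = 2.44 × 58200 km × (687/2910)^(1/3)
    = 87800 km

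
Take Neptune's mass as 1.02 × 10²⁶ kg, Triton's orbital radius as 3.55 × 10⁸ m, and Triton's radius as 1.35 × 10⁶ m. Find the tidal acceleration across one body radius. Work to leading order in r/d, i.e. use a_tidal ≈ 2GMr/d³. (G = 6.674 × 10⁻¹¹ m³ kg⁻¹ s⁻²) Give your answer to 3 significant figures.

4.11 × 10⁻⁴ m/s²

Δg = 2GMr/d³
   = 2 × (6.674 × 10⁻¹¹) × (1.02 × 10²⁶) × (1.35 × 10⁶) / (3.55 × 10⁸)³
   = 4.11 × 10⁻⁴ m/s²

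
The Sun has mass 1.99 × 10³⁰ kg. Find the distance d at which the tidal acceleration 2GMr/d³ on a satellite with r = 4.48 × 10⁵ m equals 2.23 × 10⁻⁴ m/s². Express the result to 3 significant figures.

2GMr/d³ = a_tidal  ⇒  d = (2GMr / a_tidal)^(1/3)
d = (2 × 6.674×10⁻¹¹ × (1.99 × 10³⁰) × (4.48 × 10⁵) / (2.23 × 10⁻⁴))^(1/3)
  = 8.11 × 10⁹ m

8.11 × 10⁹ m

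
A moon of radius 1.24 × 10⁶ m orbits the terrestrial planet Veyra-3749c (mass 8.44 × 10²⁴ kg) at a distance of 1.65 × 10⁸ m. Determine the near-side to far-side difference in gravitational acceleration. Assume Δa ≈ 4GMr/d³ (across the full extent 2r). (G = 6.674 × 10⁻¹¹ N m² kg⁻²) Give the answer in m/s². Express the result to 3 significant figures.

6.22 × 10⁻⁴ m/s²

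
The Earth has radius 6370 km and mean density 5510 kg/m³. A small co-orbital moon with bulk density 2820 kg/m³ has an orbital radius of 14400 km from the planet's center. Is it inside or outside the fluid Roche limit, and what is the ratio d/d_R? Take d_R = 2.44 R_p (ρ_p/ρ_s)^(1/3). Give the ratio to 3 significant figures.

inside; d/d_R ≈ 0.741

d_R = 2.44 × (6370 km) × (5510/2820)^(1/3) = 19430 km
d/d_R = (14400) / (19430) = 0.741
Since d/d_R < 1, the body is inside the Roche limit.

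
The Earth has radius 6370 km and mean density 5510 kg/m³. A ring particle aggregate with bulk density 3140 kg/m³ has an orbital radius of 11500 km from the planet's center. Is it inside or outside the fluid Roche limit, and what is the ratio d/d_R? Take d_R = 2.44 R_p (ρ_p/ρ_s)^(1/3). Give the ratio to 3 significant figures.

inside; d/d_R ≈ 0.613

d_R = 2.44 × (6370 km) × (5510/3140)^(1/3) = 18750 km
d/d_R = (11500) / (18750) = 0.613
Since d/d_R < 1, the body is inside the Roche limit.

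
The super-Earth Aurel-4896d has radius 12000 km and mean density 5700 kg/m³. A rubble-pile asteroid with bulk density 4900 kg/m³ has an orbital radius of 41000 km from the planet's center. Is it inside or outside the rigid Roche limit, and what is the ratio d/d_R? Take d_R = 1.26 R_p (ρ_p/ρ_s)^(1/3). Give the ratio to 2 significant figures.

outside; d/d_R ≈ 2.6

d_R = 1.26 × (12000 km) × (5700/4900)^(1/3) = 15900 km
d/d_R = (41000) / (15900) = 2.6
Since d/d_R > 1, the body is outside the Roche limit.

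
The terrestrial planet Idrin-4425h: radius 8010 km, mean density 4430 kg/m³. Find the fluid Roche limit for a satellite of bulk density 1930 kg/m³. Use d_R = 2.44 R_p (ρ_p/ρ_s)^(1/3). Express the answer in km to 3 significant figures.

25800 km

d_R = 2.44 × 8010 km × (4430/1930)^(1/3)
    = 25800 km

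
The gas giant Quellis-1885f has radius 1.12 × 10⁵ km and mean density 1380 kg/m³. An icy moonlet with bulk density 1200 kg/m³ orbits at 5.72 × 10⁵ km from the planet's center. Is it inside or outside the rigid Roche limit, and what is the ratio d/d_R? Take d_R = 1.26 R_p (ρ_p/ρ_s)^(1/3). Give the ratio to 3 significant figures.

d_R = 1.26 × (1.12 × 10⁵ km) × (1380/1200)^(1/3) = 1.478 × 10⁵ km
d/d_R = (5.72 × 10⁵) / (1.478 × 10⁵) = 3.87
Since d/d_R > 1, the body is outside the Roche limit.

outside; d/d_R ≈ 3.87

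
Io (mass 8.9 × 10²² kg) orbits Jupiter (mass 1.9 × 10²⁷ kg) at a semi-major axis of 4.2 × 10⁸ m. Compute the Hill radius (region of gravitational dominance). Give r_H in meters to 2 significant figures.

r_H ≈ a (m/3M)^(1/3)
    = (4.2 × 10⁸) × (8.9 × 10²² / (3 × 1.9 × 10²⁷))^(1/3)
    = 1.0 × 10⁷ m

1.0 × 10⁷ m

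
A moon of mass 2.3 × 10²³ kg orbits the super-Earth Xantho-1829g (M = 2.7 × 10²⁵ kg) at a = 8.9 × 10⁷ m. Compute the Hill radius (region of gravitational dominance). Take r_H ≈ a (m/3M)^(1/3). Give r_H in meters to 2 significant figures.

r_H ≈ a (m/3M)^(1/3)
    = (8.9 × 10⁷) × (2.3 × 10²³ / (3 × 2.7 × 10²⁵))^(1/3)
    = 1.3 × 10⁷ m

1.3 × 10⁷ m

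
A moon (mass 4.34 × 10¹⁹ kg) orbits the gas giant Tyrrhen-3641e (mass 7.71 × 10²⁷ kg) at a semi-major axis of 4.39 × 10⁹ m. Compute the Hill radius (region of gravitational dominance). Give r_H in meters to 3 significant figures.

r_H ≈ a (m/3M)^(1/3)
    = (4.39 × 10⁹) × (4.34 × 10¹⁹ / (3 × 7.71 × 10²⁷))^(1/3)
    = 5.41 × 10⁶ m

5.41 × 10⁶ m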